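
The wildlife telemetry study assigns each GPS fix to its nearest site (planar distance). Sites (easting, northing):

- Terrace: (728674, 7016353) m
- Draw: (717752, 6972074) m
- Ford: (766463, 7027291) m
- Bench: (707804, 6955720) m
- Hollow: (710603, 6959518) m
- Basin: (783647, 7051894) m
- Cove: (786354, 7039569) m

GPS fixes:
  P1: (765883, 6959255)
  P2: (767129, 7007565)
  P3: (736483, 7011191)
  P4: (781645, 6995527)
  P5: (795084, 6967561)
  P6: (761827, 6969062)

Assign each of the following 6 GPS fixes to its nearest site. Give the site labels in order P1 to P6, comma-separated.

P1 → Draw (d²=2480919922.00)
P2 → Ford (d²=389558632.00)
P3 → Terrace (d²=87626725.00)
P4 → Ford (d²=1239444820.00)
P5 → Ford (d²=4386834541.00)
P6 → Draw (d²=1951677769.00)

Draw, Ford, Terrace, Ford, Ford, Draw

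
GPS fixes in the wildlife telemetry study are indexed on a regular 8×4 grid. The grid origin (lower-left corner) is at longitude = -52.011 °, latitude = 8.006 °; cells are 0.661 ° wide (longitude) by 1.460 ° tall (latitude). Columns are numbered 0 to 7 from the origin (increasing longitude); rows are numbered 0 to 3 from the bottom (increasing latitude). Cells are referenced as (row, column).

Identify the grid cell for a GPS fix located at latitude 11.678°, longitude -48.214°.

(2, 5)

Column index: ⌊(-48.214 − -52.011) / 0.661⌋ = ⌊5.744⌋ = 5
Row offset from origin: ⌊(11.678 − 8.006) / 1.460⌋ = ⌊2.515⌋ = 2 → row 2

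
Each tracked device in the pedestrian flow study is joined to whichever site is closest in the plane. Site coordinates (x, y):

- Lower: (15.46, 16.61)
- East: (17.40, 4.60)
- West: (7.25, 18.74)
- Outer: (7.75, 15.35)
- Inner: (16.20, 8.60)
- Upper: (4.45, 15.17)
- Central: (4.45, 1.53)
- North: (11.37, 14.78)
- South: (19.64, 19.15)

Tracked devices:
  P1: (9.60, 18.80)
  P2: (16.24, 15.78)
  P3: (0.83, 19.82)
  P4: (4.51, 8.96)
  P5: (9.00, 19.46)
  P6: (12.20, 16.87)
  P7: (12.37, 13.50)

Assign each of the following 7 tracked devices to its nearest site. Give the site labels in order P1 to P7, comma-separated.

P1 → West (d²=5.53)
P2 → Lower (d²=1.30)
P3 → Upper (d²=34.73)
P4 → Upper (d²=38.57)
P5 → West (d²=3.58)
P6 → North (d²=5.06)
P7 → North (d²=2.64)

West, Lower, Upper, Upper, West, North, North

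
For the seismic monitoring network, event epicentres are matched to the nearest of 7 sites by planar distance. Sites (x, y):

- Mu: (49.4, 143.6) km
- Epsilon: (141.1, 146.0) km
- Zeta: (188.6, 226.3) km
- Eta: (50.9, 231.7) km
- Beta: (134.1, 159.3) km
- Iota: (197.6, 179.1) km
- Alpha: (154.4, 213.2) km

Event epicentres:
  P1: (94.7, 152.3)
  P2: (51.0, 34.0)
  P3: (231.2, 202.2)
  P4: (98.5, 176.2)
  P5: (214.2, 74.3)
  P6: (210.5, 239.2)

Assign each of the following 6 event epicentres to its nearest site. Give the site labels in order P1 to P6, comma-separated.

Beta, Mu, Iota, Beta, Epsilon, Zeta

P1 → Beta (d²=1601.36)
P2 → Mu (d²=12014.72)
P3 → Iota (d²=1662.57)
P4 → Beta (d²=1552.97)
P5 → Epsilon (d²=10484.50)
P6 → Zeta (d²=646.02)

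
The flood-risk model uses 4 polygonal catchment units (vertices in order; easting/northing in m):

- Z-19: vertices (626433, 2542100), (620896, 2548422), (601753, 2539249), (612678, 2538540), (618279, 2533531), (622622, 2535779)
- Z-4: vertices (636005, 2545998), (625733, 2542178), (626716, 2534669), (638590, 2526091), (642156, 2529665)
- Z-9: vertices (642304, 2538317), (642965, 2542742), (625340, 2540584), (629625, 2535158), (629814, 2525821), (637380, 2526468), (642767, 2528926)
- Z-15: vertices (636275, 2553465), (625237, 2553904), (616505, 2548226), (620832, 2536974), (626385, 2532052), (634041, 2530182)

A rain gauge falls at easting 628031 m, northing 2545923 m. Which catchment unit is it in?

Z-15

Cast a ray rightward from (628031, 2545923). For each polygon, the edges (by vertex number in listed order) whose endpoints lie on opposite sides of northing = 2545923, where each meets that height, and whether that is right or left of the point:
Z-19: 1–2 at easting≈623084.7 (left), 2–3 at easting≈615680.9 (left) → 0 crossings.
Z-4: 1–2 at easting≈635803.3 (right), 5–1 at easting≈636033.2 (right) → 2 crossings.
Z-9: no edge straddles that height → 0 crossings.
Z-15: 3–4 at easting≈617390.6 (left), 6–1 at easting≈635551.3 (right) → 1 crossing.
Only Z-15 has an odd count, so the point is inside Z-15.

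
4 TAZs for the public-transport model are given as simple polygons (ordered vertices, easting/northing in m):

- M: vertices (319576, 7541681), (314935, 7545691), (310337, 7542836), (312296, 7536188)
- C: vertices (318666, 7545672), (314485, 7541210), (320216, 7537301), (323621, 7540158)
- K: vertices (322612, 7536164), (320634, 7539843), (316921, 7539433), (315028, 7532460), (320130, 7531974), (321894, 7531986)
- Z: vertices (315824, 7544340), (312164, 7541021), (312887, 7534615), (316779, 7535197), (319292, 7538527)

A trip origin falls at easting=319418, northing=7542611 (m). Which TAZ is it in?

C

Cast a ray rightward from (319418, 7542611). For each polygon, the edges (by vertex number in listed order) whose endpoints lie on opposite sides of northing = 7542611, where each meets that height, and whether that is right or left of the point:
M: 1–2 at easting≈318499.7 (left), 3–4 at easting≈310403.3 (left) → 0 crossings.
C: 1–2 at easting≈315797.8 (left), 4–1 at easting≈321416.7 (right) → 1 crossing.
K: no edge straddles that height → 0 crossings.
Z: 1–2 at easting≈313917.4 (left), 5–1 at easting≈316855.5 (left) → 0 crossings.
Only C has an odd count, so the point is inside C.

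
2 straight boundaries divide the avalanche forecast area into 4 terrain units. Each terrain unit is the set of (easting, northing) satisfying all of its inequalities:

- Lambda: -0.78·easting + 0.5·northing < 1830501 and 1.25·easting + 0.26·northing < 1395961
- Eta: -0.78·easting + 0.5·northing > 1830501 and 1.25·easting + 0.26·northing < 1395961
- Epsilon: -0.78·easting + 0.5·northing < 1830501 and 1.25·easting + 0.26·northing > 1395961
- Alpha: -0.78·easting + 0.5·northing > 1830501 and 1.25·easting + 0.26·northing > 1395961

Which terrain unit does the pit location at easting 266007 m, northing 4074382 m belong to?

Lambda

-0.78·266007 + 0.5·4074382 = 1829705.540, which is < 1830501
1.25·266007 + 0.26·4074382 = 1391848.070, which is < 1395961
This sign pattern matches Lambda.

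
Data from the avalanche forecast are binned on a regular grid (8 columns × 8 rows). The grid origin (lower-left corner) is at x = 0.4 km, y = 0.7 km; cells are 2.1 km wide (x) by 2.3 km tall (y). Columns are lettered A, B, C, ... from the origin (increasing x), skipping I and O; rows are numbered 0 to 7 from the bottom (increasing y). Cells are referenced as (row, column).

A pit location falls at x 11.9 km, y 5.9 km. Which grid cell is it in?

Column index: ⌊(11.9 − 0.4) / 2.1⌋ = ⌊5.476⌋ = 5 → column F
Row offset from origin: ⌊(5.9 − 0.7) / 2.3⌋ = ⌊2.261⌋ = 2 → row 2

(2, F)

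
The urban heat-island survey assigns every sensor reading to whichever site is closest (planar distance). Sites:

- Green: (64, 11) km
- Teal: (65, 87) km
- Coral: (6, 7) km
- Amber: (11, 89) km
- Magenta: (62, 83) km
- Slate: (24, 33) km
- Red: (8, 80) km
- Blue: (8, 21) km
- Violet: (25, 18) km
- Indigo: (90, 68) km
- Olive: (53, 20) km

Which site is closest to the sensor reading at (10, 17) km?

Squared distances to each site:
Green: 2952.000; Teal: 7925.000; Coral: 116.000; Amber: 5185.000; Magenta: 7060.000; Slate: 452.000; Red: 3973.000; Blue: 20.000; Violet: 226.000; Indigo: 9001.000; Olive: 1858.000.
Minimum at Blue.

Blue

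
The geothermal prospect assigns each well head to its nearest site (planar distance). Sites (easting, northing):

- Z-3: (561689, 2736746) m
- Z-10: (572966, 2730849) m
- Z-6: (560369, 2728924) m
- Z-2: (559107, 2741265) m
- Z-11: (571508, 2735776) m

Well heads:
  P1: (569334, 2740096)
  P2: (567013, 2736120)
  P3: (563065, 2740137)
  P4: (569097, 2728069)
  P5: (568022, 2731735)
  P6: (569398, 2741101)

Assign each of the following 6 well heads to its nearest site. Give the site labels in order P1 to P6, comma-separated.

P1 → Z-11 (d²=23388676.00)
P2 → Z-11 (d²=20323361.00)
P3 → Z-3 (d²=13392257.00)
P4 → Z-10 (d²=22697561.00)
P5 → Z-10 (d²=25228132.00)
P6 → Z-11 (d²=32807725.00)

Z-11, Z-11, Z-3, Z-10, Z-10, Z-11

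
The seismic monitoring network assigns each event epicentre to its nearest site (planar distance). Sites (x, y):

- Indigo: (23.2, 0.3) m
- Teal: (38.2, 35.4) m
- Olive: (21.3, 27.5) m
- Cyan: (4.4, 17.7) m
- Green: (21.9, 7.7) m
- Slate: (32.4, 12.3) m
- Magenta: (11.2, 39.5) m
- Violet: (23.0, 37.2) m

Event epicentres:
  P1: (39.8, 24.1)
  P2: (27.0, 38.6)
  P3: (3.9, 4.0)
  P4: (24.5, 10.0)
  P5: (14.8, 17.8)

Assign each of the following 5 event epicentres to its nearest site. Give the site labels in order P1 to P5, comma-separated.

P1 → Teal (d²=130.25)
P2 → Violet (d²=17.96)
P3 → Cyan (d²=187.94)
P4 → Green (d²=12.05)
P5 → Cyan (d²=108.17)

Teal, Violet, Cyan, Green, Cyan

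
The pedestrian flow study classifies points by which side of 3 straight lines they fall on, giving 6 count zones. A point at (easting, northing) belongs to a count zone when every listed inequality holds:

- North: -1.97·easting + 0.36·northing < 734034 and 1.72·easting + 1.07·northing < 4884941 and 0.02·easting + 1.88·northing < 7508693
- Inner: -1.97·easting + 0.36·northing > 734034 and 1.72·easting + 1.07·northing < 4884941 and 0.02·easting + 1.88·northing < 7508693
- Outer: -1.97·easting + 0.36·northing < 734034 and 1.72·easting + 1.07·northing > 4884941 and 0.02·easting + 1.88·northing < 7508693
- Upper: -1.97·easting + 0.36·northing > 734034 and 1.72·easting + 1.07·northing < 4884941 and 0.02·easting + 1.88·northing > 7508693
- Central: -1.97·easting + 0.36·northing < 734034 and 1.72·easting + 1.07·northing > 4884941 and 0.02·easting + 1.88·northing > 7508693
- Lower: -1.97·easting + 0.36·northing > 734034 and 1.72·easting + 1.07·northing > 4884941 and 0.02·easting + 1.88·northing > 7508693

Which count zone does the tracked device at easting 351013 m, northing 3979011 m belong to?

Inner

-1.97·351013 + 0.36·3979011 = 740948.350, which is > 734034
1.72·351013 + 1.07·3979011 = 4861284.130, which is < 4884941
0.02·351013 + 1.88·3979011 = 7487560.940, which is < 7508693
This sign pattern matches Inner.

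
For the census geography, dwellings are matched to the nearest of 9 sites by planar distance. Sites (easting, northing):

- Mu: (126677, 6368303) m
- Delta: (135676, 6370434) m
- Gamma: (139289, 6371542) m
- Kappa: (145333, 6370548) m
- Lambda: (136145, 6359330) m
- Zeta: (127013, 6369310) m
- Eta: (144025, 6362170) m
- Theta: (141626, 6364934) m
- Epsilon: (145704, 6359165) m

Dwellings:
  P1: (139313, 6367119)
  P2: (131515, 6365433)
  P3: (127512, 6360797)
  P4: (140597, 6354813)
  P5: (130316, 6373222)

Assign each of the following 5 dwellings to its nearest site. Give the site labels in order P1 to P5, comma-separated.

Theta, Mu, Mu, Lambda, Zeta

P1 → Theta (d²=10124194.00)
P2 → Mu (d²=31643144.00)
P3 → Mu (d²=57037261.00)
P4 → Lambda (d²=40223593.00)
P5 → Zeta (d²=26213553.00)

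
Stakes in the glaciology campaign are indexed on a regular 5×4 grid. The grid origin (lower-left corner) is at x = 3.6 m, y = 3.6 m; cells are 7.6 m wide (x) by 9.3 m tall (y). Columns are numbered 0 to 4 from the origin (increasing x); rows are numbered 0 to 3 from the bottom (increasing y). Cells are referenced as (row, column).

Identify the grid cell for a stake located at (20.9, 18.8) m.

(1, 2)

Column index: ⌊(20.9 − 3.6) / 7.6⌋ = ⌊2.276⌋ = 2
Row offset from origin: ⌊(18.8 − 3.6) / 9.3⌋ = ⌊1.634⌋ = 1 → row 1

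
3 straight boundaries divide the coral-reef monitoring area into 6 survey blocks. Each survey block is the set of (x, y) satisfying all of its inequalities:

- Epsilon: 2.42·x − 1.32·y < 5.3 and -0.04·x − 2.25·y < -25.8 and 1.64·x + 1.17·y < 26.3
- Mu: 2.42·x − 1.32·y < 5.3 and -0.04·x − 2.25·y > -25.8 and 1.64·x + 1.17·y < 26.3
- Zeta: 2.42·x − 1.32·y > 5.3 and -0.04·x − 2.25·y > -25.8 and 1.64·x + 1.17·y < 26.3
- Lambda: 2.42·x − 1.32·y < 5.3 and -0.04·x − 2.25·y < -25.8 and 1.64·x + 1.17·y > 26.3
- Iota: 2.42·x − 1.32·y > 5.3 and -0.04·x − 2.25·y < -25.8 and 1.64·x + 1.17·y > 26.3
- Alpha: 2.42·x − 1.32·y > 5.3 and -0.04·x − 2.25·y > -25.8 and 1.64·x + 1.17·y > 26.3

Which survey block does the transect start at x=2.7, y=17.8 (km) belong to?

2.42·2.7 − 1.32·17.8 = -16.962, which is < 5.3
-0.04·2.7 − 2.25·17.8 = -40.158, which is < -25.8
1.64·2.7 + 1.17·17.8 = 25.254, which is < 26.3
This sign pattern matches Epsilon.

Epsilon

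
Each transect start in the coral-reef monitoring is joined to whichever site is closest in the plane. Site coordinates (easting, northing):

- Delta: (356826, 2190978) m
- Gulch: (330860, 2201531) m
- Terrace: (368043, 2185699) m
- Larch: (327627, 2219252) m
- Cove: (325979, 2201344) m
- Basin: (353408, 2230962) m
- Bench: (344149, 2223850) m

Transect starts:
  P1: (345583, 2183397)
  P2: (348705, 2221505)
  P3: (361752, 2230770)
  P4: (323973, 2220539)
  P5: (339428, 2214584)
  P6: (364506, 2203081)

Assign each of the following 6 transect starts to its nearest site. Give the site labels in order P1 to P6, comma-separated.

Delta, Bench, Basin, Larch, Bench, Delta

P1 → Delta (d²=183876610.00)
P2 → Bench (d²=26256161.00)
P3 → Basin (d²=69659200.00)
P4 → Larch (d²=15008085.00)
P5 → Bench (d²=108146597.00)
P6 → Delta (d²=205465009.00)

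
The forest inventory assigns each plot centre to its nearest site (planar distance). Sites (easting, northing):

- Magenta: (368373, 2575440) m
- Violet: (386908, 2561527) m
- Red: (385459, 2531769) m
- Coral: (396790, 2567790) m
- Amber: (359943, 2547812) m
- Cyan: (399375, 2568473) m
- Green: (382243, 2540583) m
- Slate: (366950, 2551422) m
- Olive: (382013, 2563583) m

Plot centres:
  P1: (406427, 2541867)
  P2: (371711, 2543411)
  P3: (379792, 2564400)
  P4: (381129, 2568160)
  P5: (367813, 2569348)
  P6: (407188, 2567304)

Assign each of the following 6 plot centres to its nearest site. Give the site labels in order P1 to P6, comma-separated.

P1 → Red (d²=541626628.00)
P2 → Slate (d²=86843242.00)
P3 → Olive (d²=5600330.00)
P4 → Olive (d²=21730385.00)
P5 → Magenta (d²=37426064.00)
P6 → Cyan (d²=62409530.00)

Red, Slate, Olive, Olive, Magenta, Cyan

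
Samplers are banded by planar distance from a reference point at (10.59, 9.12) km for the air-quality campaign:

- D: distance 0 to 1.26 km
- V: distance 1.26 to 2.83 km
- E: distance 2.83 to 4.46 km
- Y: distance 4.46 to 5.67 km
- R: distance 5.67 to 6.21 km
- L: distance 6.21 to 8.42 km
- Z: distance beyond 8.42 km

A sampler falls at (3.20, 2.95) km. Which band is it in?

Z

Distance = √((3.20−10.59)² + (2.95−9.12)²) = √(54.612 + 38.069) = 9.627 km.
8.42 ≤ 9.627 < ∞ → Z.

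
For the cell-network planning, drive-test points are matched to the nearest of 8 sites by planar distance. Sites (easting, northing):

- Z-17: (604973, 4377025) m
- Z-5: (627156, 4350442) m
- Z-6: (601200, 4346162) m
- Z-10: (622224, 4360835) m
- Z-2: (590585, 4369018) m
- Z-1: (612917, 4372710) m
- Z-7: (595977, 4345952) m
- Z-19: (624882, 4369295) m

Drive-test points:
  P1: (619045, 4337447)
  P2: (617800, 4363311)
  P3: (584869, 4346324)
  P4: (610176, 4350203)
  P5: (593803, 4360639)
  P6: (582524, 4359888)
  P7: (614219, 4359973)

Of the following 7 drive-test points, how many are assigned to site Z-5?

P1 → Z-5
P2 → Z-10
P3 → Z-7
P4 → Z-6
P5 → Z-2
P6 → Z-2
P7 → Z-10
1 of the 7 goes to Z-5.

1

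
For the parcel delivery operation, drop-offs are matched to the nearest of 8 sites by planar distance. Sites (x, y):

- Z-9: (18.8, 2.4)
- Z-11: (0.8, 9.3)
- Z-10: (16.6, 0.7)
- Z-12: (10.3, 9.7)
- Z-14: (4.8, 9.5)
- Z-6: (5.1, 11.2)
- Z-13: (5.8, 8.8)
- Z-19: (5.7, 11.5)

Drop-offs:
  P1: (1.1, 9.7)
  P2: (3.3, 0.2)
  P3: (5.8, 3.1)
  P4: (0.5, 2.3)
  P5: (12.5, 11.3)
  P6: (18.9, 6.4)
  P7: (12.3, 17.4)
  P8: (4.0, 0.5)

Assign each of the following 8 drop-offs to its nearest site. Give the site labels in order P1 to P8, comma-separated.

Z-11, Z-13, Z-13, Z-11, Z-12, Z-9, Z-12, Z-13

P1 → Z-11 (d²=0.25)
P2 → Z-13 (d²=80.21)
P3 → Z-13 (d²=32.49)
P4 → Z-11 (d²=49.09)
P5 → Z-12 (d²=7.40)
P6 → Z-9 (d²=16.01)
P7 → Z-12 (d²=63.29)
P8 → Z-13 (d²=72.13)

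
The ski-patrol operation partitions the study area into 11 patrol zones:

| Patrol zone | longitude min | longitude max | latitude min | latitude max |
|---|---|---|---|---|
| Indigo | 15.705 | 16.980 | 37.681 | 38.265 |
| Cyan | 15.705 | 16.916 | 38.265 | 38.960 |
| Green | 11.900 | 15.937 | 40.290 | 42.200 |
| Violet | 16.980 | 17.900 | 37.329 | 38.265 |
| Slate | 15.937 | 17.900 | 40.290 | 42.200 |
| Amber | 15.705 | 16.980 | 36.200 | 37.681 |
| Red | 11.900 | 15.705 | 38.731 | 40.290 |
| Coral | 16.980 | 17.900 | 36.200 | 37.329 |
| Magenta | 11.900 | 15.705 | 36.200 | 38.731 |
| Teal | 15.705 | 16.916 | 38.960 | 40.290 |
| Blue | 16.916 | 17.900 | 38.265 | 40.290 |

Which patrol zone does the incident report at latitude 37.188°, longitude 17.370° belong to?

The point has longitude = 17.370 and latitude = 37.188.
Only Coral satisfies 16.980 ≤ longitude ≤ 17.900 and 36.200 ≤ latitude ≤ 37.329.

Coral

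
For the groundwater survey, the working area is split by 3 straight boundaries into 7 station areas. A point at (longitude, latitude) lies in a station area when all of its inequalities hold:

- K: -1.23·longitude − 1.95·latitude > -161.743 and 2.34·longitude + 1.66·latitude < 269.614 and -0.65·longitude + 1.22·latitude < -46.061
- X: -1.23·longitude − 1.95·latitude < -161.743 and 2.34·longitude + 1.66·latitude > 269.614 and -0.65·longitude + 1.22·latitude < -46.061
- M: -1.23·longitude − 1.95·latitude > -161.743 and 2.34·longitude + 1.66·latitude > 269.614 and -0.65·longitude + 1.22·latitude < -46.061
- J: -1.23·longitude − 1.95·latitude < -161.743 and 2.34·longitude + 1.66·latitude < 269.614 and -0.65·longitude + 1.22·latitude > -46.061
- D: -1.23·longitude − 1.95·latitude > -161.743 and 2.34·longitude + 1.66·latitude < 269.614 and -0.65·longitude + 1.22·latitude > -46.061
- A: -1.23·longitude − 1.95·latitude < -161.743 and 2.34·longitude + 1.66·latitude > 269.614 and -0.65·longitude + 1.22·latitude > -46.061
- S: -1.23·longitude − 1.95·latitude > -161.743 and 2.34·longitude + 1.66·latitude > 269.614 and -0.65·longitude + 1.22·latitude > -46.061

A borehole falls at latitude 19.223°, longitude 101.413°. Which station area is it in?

J

-1.23·101.413 − 1.95·19.223 = -162.223, which is < -161.743
2.34·101.413 + 1.66·19.223 = 269.217, which is < 269.614
-0.65·101.413 + 1.22·19.223 = -42.466, which is > -46.061
This sign pattern matches J.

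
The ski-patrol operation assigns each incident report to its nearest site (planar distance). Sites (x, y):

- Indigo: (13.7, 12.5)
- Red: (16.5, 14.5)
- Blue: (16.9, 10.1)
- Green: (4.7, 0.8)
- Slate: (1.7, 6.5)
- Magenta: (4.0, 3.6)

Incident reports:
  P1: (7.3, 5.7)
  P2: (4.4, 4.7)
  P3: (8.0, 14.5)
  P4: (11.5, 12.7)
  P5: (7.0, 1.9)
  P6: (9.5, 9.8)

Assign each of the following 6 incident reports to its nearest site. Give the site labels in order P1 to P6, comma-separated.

Magenta, Magenta, Indigo, Indigo, Green, Indigo

P1 → Magenta (d²=15.30)
P2 → Magenta (d²=1.37)
P3 → Indigo (d²=36.49)
P4 → Indigo (d²=4.88)
P5 → Green (d²=6.50)
P6 → Indigo (d²=24.93)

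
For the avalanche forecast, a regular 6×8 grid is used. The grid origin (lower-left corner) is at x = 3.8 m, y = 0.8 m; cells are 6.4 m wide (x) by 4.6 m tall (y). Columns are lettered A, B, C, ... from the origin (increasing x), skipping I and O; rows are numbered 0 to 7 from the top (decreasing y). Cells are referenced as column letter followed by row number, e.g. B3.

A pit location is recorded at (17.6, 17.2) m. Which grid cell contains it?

Column index: ⌊(17.6 − 3.8) / 6.4⌋ = ⌊2.156⌋ = 2 → column C
Row offset from origin: ⌊(17.2 − 0.8) / 4.6⌋ = ⌊3.565⌋ = 3 → row 4 (counted from top)

C4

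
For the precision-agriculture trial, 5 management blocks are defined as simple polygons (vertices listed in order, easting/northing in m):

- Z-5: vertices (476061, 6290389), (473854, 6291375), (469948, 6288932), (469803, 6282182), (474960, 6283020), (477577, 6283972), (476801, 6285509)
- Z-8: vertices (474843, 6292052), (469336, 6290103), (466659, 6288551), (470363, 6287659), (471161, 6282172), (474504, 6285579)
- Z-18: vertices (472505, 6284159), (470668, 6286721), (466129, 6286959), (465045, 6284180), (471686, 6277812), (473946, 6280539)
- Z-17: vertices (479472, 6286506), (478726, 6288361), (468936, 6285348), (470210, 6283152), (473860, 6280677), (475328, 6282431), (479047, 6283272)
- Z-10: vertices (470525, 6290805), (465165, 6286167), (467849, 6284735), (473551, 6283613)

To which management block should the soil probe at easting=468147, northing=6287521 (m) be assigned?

Cast a ray rightward from (468147, 6287521). For each polygon, the edges (by vertex number in listed order) whose endpoints lie on opposite sides of northing = 6287521, where each meets that height, and whether that is right or left of the point:
Z-5: 3–4 at easting≈469917.7 (right), 7–1 at easting≈476495.9 (right) → 2 crossings.
Z-8: 4–5 at easting≈470383.1 (right), 6–1 at easting≈474605.7 (right) → 2 crossings.
Z-18: no edge straddles that height → 0 crossings.
Z-17: 1–2 at easting≈479063.8 (right), 2–3 at easting≈475996.6 (right) → 2 crossings.
Z-10: 1–2 at easting≈466729.8 (left), 4–1 at easting≈471906.7 (right) → 1 crossing.
Only Z-10 has an odd count, so the point is inside Z-10.

Z-10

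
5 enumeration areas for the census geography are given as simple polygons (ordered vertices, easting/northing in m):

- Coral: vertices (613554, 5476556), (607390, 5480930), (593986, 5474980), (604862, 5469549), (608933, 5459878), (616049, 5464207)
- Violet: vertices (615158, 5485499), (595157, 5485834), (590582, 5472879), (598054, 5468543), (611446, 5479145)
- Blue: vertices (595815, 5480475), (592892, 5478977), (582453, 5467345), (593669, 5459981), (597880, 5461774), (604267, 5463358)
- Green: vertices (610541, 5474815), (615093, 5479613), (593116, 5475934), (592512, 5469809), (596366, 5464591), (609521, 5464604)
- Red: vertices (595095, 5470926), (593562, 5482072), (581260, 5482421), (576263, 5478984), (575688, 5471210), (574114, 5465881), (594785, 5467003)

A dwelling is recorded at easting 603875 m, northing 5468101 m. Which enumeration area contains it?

Green

Cast a ray rightward from (603875, 5468101). For each polygon, the edges (by vertex number in listed order) whose endpoints lie on opposite sides of northing = 5468101, where each meets that height, and whether that is right or left of the point:
Coral: 4–5 at easting≈605471.5 (right), 6–1 at easting≈615262.3 (right) → 2 crossings.
Violet: no edge straddles that height → 0 crossings.
Blue: 2–3 at easting≈583131.5 (left), 6–1 at easting≈601925.0 (left) → 0 crossings.
Green: 4–5 at easting≈593773.5 (left), 6–1 at easting≈609870.3 (right) → 1 crossing.
Red: 5–6 at easting≈574769.7 (left), 7–1 at easting≈594871.8 (left) → 0 crossings.
Only Green has an odd count, so the point is inside Green.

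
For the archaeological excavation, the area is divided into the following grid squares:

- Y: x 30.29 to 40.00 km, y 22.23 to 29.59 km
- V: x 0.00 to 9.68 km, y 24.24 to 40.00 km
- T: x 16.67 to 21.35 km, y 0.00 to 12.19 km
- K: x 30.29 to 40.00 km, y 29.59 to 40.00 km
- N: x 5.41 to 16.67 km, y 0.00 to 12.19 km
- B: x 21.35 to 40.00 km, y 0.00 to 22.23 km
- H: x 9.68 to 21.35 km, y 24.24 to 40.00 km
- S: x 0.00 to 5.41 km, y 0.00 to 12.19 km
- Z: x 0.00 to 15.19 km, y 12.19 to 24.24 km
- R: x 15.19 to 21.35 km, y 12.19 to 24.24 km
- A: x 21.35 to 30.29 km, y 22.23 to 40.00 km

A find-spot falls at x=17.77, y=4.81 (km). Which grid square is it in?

The point has x = 17.77 and y = 4.81.
Only T satisfies 16.67 ≤ x ≤ 21.35 and 0.00 ≤ y ≤ 12.19.

T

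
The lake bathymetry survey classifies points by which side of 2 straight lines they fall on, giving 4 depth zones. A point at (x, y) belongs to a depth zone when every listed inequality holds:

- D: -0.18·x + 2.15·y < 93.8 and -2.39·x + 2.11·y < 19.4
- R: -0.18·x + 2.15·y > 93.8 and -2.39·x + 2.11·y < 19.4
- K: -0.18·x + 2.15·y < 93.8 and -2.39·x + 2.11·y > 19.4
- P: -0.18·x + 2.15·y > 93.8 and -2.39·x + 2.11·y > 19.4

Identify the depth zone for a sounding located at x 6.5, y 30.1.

K

-0.18·6.5 + 2.15·30.1 = 63.545, which is < 93.8
-2.39·6.5 + 2.11·30.1 = 47.976, which is > 19.4
This sign pattern matches K.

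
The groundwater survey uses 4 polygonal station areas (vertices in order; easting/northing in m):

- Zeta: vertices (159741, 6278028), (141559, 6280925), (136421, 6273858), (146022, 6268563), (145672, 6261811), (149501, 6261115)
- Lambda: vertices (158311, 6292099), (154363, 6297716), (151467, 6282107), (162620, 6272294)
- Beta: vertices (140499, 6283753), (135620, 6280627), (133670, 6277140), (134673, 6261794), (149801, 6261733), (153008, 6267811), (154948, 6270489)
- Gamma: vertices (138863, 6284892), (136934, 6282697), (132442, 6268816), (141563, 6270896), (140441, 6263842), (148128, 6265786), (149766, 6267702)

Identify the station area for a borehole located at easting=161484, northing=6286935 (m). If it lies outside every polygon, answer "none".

Cast a ray rightward from (161484, 6286935). For each polygon, the edges (by vertex number in listed order) whose endpoints lie on opposite sides of northing = 6286935, where each meets that height, and whether that is right or left of the point:
Zeta: no edge straddles that height → 0 crossings.
Lambda: 2–3 at easting≈152362.8 (left), 4–1 at easting≈159434.5 (left) → 0 crossings.
Beta: no edge straddles that height → 0 crossings.
Gamma: no edge straddles that height → 0 crossings.
All counts are even, so the point lies outside every listed polygon.

none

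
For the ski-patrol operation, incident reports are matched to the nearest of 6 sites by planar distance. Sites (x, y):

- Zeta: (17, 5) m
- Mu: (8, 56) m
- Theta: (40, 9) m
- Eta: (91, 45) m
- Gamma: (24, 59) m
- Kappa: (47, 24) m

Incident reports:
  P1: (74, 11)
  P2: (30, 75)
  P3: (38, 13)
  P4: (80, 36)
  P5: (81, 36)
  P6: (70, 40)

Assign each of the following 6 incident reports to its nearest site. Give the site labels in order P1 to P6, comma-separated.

Kappa, Gamma, Theta, Eta, Eta, Eta

P1 → Kappa (d²=898.00)
P2 → Gamma (d²=292.00)
P3 → Theta (d²=20.00)
P4 → Eta (d²=202.00)
P5 → Eta (d²=181.00)
P6 → Eta (d²=466.00)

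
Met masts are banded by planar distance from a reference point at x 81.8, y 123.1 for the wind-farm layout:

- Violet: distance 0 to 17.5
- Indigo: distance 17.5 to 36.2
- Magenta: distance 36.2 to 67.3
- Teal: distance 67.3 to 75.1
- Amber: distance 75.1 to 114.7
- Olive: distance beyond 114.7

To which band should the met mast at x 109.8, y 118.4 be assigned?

Indigo

Distance = √((109.8−81.8)² + (118.4−123.1)²) = √(784.000 + 22.090) = 28.392.
17.5 ≤ 28.392 < 36.2 → Indigo.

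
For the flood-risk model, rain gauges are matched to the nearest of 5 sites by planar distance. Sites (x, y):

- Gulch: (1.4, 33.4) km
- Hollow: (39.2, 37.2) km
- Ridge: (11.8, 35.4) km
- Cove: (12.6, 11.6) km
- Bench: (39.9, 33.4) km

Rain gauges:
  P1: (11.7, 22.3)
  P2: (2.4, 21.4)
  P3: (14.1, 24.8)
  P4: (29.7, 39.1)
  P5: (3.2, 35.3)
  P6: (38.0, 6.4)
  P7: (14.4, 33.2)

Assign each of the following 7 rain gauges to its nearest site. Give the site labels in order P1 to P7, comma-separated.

Cove, Gulch, Ridge, Hollow, Gulch, Cove, Ridge

P1 → Cove (d²=115.30)
P2 → Gulch (d²=145.00)
P3 → Ridge (d²=117.65)
P4 → Hollow (d²=93.86)
P5 → Gulch (d²=6.85)
P6 → Cove (d²=672.20)
P7 → Ridge (d²=11.60)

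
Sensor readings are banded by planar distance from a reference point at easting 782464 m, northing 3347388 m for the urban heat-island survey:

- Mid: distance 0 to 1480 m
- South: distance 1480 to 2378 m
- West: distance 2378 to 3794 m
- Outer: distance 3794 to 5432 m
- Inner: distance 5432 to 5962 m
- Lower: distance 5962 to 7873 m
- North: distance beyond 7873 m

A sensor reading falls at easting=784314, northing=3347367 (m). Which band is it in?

South

Distance = √((784314−782464)² + (3347367−3347388)²) = √(3422500.000 + 441.000) = 1850.119 m.
1480 ≤ 1850.119 < 2378 → South.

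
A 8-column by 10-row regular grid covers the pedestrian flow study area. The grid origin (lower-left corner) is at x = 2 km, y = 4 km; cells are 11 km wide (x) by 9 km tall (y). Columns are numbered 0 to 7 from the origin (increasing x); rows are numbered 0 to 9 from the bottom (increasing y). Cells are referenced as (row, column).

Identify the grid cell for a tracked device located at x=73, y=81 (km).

(8, 6)

Column index: ⌊(73 − 2) / 11⌋ = ⌊6.455⌋ = 6
Row offset from origin: ⌊(81 − 4) / 9⌋ = ⌊8.556⌋ = 8 → row 8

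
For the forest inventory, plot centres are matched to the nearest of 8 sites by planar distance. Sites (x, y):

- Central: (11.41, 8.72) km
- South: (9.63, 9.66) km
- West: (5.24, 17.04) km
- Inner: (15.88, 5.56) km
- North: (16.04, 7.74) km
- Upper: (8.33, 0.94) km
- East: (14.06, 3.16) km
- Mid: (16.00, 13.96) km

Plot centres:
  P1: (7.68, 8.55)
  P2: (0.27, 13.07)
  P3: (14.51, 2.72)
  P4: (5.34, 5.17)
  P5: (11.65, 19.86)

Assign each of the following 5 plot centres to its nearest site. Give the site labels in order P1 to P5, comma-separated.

South, West, East, Upper, West

P1 → South (d²=5.03)
P2 → West (d²=40.46)
P3 → East (d²=0.40)
P4 → Upper (d²=26.83)
P5 → West (d²=49.04)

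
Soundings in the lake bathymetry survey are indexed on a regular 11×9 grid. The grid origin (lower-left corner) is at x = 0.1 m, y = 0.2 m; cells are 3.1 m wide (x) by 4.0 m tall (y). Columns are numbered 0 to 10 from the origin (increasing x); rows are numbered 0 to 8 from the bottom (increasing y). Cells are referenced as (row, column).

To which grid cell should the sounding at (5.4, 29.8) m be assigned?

Column index: ⌊(5.4 − 0.1) / 3.1⌋ = ⌊1.710⌋ = 1
Row offset from origin: ⌊(29.8 − 0.2) / 4.0⌋ = ⌊7.400⌋ = 7 → row 7

(7, 1)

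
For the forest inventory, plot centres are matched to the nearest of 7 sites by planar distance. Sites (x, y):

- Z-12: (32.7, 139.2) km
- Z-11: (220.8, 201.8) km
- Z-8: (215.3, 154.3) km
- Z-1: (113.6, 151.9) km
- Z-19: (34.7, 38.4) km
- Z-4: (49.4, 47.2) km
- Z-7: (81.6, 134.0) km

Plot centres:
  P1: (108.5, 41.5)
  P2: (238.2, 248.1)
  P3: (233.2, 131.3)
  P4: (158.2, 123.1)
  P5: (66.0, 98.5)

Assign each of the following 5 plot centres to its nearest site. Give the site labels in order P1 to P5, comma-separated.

P1 → Z-4 (d²=3525.30)
P2 → Z-11 (d²=2446.45)
P3 → Z-8 (d²=849.41)
P4 → Z-1 (d²=2818.60)
P5 → Z-7 (d²=1503.61)

Z-4, Z-11, Z-8, Z-1, Z-7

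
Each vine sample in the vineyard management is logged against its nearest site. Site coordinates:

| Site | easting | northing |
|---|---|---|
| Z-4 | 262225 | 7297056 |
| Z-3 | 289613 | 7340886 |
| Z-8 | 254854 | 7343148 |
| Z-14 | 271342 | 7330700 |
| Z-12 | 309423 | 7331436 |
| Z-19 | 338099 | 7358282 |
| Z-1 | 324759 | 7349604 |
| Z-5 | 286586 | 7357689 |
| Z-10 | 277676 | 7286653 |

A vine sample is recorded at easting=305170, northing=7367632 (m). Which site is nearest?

Z-5

Squared distances to each site:
Z-4: 6825244801.000; Z-3: 957368765.000; Z-8: 3131166112.000; Z-14: 2508306208.000; Z-12: 1328238425.000; Z-19: 1171741541.000; Z-1: 708737705.000; Z-5: 444228305.000; Z-10: 7313518477.000.
Minimum at Z-5.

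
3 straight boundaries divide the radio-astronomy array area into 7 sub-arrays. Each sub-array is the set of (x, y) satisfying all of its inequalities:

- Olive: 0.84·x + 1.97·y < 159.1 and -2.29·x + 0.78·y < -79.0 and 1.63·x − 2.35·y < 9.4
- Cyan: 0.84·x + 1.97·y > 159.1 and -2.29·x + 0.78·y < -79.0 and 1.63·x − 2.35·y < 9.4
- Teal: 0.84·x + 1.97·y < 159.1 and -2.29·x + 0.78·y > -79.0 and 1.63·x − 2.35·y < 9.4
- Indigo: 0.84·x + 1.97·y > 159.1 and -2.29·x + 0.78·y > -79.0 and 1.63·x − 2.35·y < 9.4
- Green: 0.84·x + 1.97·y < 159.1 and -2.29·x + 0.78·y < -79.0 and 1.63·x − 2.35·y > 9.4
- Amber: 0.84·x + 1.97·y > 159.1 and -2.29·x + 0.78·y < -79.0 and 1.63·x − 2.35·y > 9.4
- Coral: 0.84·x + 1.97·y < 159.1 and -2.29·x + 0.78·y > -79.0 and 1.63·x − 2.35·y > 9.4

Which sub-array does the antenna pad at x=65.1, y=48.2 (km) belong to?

Olive

0.84·65.1 + 1.97·48.2 = 149.638, which is < 159.1
-2.29·65.1 + 0.78·48.2 = -111.483, which is < -79.0
1.63·65.1 − 2.35·48.2 = -7.157, which is < 9.4
This sign pattern matches Olive.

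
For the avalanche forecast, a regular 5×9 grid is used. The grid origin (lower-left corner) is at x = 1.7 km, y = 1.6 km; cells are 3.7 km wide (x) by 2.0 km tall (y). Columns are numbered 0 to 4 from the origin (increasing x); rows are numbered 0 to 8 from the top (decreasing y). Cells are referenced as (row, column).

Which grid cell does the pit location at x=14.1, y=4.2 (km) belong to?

(7, 3)

Column index: ⌊(14.1 − 1.7) / 3.7⌋ = ⌊3.351⌋ = 3
Row offset from origin: ⌊(4.2 − 1.6) / 2.0⌋ = ⌊1.300⌋ = 1 → row 7 (counted from top)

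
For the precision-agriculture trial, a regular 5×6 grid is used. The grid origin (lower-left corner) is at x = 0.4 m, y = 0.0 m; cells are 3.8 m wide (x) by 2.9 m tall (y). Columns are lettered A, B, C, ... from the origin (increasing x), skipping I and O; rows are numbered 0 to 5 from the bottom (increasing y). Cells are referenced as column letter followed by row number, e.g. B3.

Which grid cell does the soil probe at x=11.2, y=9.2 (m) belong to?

C3

Column index: ⌊(11.2 − 0.4) / 3.8⌋ = ⌊2.842⌋ = 2 → column C
Row offset from origin: ⌊(9.2 − 0.0) / 2.9⌋ = ⌊3.172⌋ = 3 → row 3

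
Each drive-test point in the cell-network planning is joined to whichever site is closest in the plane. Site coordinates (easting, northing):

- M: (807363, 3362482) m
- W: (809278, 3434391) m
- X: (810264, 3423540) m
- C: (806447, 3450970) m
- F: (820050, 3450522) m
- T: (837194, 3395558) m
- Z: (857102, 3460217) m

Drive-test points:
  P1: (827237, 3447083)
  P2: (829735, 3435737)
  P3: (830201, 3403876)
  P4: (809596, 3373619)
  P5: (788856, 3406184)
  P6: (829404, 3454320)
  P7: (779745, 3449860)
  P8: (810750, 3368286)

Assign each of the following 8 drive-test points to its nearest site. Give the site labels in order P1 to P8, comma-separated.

F, F, T, M, X, F, C, M

P1 → F (d²=63479690.00)
P2 → F (d²=312395450.00)
P3 → T (d²=118091173.00)
P4 → M (d²=129019058.00)
P5 → X (d²=759533200.00)
P6 → F (d²=101922120.00)
P7 → C (d²=714228904.00)
P8 → M (d²=45158185.00)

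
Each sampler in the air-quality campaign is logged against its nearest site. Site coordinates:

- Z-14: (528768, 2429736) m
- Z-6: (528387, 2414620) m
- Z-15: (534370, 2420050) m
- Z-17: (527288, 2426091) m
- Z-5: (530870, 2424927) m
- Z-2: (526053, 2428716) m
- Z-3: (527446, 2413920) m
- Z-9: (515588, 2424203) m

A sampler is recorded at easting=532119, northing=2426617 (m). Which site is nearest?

Z-5

Squared distances to each site:
Z-14: 20957362.000; Z-6: 157855833.000; Z-15: 48192490.000; Z-17: 23615237.000; Z-5: 4416101.000; Z-2: 41202157.000; Z-3: 183050738.000; Z-9: 279101357.000.
Minimum at Z-5.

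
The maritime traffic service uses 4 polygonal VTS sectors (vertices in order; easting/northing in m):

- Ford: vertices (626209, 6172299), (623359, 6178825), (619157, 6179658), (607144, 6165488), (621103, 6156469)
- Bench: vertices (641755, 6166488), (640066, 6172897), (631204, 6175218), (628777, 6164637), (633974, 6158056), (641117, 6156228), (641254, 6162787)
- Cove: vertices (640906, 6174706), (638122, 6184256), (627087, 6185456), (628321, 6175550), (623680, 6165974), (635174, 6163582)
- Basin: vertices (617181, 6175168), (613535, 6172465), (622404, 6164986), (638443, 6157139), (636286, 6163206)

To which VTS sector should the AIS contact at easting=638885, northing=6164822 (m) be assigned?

Bench

Cast a ray rightward from (638885, 6164822). For each polygon, the edges (by vertex number in listed order) whose endpoints lie on opposite sides of northing = 6164822, where each meets that height, and whether that is right or left of the point:
Ford: 4–5 at easting≈608174.8 (left), 5–1 at easting≈623797.3 (left) → 0 crossings.
Bench: 3–4 at easting≈628819.4 (left), 7–1 at easting≈641529.5 (right) → 1 crossing.
Cove: 5–6 at easting≈629215.6 (left), 6–1 at easting≈635813.0 (left) → 0 crossings.
Basin: 3–4 at easting≈622739.2 (left), 5–1 at easting≈633705.0 (left) → 0 crossings.
Only Bench has an odd count, so the point is inside Bench.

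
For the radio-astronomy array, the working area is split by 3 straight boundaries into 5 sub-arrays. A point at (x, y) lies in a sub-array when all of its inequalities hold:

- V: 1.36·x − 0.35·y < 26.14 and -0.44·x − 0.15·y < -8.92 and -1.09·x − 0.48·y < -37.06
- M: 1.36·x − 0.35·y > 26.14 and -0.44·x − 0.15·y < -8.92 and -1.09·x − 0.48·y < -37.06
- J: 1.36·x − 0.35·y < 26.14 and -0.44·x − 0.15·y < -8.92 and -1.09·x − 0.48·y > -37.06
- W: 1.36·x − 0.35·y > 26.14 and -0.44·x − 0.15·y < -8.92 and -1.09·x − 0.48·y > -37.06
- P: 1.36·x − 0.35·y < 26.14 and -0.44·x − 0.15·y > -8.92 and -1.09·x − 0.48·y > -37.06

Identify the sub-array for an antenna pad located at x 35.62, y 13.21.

1.36·35.62 − 0.35·13.21 = 43.820, which is > 26.14
-0.44·35.62 − 0.15·13.21 = -17.654, which is < -8.92
-1.09·35.62 − 0.48·13.21 = -45.167, which is < -37.06
This sign pattern matches M.

M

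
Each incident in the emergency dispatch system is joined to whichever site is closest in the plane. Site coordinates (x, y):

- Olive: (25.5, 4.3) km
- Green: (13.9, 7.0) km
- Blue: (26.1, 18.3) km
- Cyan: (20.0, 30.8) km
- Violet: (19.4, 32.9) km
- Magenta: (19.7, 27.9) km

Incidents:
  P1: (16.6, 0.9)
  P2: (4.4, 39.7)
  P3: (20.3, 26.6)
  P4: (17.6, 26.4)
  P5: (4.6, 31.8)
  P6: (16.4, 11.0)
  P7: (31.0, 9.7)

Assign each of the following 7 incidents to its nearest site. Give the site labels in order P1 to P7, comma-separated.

Green, Violet, Magenta, Magenta, Violet, Green, Olive

P1 → Green (d²=44.50)
P2 → Violet (d²=271.24)
P3 → Magenta (d²=2.05)
P4 → Magenta (d²=6.66)
P5 → Violet (d²=220.25)
P6 → Green (d²=22.25)
P7 → Olive (d²=59.41)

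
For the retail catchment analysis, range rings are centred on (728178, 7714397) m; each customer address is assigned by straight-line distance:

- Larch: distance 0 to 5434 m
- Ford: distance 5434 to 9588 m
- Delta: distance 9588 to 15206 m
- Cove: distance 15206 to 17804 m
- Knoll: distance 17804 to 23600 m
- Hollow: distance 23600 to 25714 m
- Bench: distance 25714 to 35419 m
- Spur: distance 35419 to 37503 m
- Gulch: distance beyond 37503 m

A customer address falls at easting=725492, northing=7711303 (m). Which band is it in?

Larch

Distance = √((725492−728178)² + (7711303−7714397)²) = √(7214596.000 + 9572836.000) = 4097.247 m.
0 ≤ 4097.247 < 5434 → Larch.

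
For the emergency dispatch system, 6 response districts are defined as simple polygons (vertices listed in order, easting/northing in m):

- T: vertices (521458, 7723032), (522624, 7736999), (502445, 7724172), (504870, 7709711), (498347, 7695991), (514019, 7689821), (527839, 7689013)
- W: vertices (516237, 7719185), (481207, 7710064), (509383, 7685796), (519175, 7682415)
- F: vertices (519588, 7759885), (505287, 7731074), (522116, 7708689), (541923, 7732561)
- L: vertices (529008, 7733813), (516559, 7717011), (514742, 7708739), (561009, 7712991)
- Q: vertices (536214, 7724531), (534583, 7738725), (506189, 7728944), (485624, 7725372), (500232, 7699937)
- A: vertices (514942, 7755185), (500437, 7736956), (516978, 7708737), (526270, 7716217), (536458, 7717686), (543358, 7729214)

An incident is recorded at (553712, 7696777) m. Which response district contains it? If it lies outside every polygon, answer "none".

none

Cast a ray rightward from (553712, 7696777). For each polygon, the edges (by vertex number in listed order) whose endpoints lie on opposite sides of northing = 7696777, where each meets that height, and whether that is right or left of the point:
T: 4–5 at easting≈498720.7 (left), 7–1 at easting≈526382.7 (left) → 0 crossings.
W: 2–3 at easting≈496633.7 (left), 4–1 at easting≈518027.4 (left) → 0 crossings.
F: no edge straddles that height → 0 crossings.
L: no edge straddles that height → 0 crossings.
Q: no edge straddles that height → 0 crossings.
A: no edge straddles that height → 0 crossings.
All counts are even, so the point lies outside every listed polygon.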